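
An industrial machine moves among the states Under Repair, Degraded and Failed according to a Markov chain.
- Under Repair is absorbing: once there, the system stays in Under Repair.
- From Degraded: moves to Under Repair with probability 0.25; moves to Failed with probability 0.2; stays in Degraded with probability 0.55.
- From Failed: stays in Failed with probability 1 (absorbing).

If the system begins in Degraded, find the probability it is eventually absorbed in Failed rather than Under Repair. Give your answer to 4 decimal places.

0.4444

Let h(s) be the probability of absorption at Failed starting from transient state s. Then h(Failed) = 1 and h(Under Repair) = 0. By first-step analysis:
h(Degraded) = 0.25·0 + 0.55·h(Degraded) + 0.2·1
Solving: h(Degraded) = 0.4444.
Starting from Degraded, the probability is 0.4444.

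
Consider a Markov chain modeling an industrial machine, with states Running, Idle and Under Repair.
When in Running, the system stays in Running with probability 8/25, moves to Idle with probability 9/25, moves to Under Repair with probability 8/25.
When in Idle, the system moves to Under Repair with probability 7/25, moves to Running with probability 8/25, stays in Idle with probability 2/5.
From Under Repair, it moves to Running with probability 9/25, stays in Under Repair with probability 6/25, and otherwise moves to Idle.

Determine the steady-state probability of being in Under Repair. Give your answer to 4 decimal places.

0.2820

Let the stationary distribution be π with π = πP and π_1 + π_2 + π_3 = 1.
π_1 = 0.32·π_1 + 0.32·π_2 + 0.36·π_3
π_2 = 0.36·π_1 + 0.4·π_2 + 0.4·π_3
Solving with the normalization constraint gives π = (0.3313, 0.3867, 0.2820).
So the stationary probability of Under Repair is 0.2820.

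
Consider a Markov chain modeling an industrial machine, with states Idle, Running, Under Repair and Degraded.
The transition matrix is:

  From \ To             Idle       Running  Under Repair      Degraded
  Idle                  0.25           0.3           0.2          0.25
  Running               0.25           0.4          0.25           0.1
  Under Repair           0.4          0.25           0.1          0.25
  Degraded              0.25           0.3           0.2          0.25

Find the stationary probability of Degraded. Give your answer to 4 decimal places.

0.2016

Let the stationary distribution be π with π = πP and π_1 + π_2 + π_3 + π_4 = 1.
π_1 = 0.25·π_1 + 0.25·π_2 + 0.4·π_3 + 0.25·π_4
π_2 = 0.3·π_1 + 0.4·π_2 + 0.25·π_3 + 0.3·π_4
π_3 = 0.2·π_1 + 0.25·π_2 + 0.1·π_3 + 0.2·π_4
Solving with the normalization constraint gives π = (0.2795, 0.3224, 0.1965, 0.2016).
So the stationary probability of Degraded is 0.2016.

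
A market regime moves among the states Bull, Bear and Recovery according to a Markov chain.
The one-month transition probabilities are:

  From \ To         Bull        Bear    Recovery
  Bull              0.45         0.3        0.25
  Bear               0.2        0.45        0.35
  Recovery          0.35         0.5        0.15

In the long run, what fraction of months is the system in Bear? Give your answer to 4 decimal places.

Let the stationary distribution be π with π = πP and π_1 + π_2 + π_3 = 1.
π_1 = 0.45·π_1 + 0.2·π_2 + 0.35·π_3
π_2 = 0.3·π_1 + 0.45·π_2 + 0.5·π_3
Solving with the normalization constraint gives π = (0.3197, 0.4153, 0.2650).
So the stationary probability of Bear is 0.4153.

0.4153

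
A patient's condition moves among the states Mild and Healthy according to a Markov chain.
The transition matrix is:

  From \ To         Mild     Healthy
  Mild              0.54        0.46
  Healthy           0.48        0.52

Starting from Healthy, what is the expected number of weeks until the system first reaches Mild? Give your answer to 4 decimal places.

Let t(s) be the expected number of weeks to first reach Mild from state s, with t(Mild) = 0. Conditioning on the first week:
t(Healthy) = 1 + 0.52·t(Healthy)
Solving: t(Healthy) = 2.0833.
Expected weeks from Healthy to Mild: 2.0833.

2.0833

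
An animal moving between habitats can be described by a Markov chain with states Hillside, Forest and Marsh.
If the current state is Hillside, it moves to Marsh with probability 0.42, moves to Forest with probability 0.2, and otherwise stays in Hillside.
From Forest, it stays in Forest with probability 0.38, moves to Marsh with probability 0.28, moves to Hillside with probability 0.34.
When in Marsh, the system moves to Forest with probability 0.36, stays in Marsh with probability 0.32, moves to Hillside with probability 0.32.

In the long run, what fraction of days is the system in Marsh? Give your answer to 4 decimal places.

Let the stationary distribution be π with π = πP and π_1 + π_2 + π_3 = 1.
π_1 = 0.38·π_1 + 0.34·π_2 + 0.32·π_3
π_2 = 0.2·π_1 + 0.38·π_2 + 0.36·π_3
Solving with the normalization constraint gives π = (0.3470, 0.3107, 0.3423).
So the stationary probability of Marsh is 0.3423.

0.3423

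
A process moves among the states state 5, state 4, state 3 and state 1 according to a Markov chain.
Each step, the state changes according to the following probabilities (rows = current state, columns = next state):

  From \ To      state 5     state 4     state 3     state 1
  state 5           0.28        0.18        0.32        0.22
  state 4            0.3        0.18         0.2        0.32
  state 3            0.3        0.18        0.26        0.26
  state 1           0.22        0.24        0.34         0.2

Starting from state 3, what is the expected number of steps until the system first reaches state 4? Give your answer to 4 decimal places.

Let t(s) be the expected number of steps to first reach state 4 from state s, with t(state 4) = 0. Conditioning on the first step:
t(state 5) = 1 + 0.28·t(state 5) + 0.32·t(state 3) + 0.22·t(state 1)
t(state 3) = 1 + 0.3·t(state 5) + 0.26·t(state 3) + 0.26·t(state 1)
t(state 1) = 1 + 0.22·t(state 5) + 0.34·t(state 3) + 0.2·t(state 1)
Solving: t(state 5) = 5.1636, t(state 3) = 5.1522, t(state 1) = 4.8597.
Expected steps from state 3 to state 4: 5.1522.

5.1522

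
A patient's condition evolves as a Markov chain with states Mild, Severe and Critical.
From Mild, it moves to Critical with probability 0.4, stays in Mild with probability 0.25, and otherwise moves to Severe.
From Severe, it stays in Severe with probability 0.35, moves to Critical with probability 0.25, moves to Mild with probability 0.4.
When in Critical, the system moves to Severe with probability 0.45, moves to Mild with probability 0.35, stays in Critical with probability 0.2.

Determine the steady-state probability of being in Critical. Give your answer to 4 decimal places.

0.2860

Let the stationary distribution be π with π = πP and π_1 + π_2 + π_3 = 1.
π_1 = 0.25·π_1 + 0.4·π_2 + 0.35·π_3
π_2 = 0.35·π_1 + 0.35·π_2 + 0.45·π_3
Solving with the normalization constraint gives π = (0.3354, 0.3786, 0.2860).
So the stationary probability of Critical is 0.2860.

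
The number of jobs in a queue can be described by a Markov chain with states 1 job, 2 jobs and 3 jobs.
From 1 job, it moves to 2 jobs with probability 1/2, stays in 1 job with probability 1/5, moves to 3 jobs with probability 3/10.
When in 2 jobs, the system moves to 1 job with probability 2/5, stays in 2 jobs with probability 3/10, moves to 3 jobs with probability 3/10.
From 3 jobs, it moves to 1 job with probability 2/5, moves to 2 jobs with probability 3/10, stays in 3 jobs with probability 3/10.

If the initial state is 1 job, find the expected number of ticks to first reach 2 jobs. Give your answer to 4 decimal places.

Let t(s) be the expected number of ticks to first reach 2 jobs from state s, with t(2 jobs) = 0. Conditioning on the first tick:
t(1 job) = 1 + 0.2·t(1 job) + 0.3·t(3 jobs)
t(3 jobs) = 1 + 0.4·t(1 job) + 0.3·t(3 jobs)
Solving: t(1 job) = 2.2727, t(3 jobs) = 2.7273.
Expected ticks from 1 job to 2 jobs: 2.2727.

2.2727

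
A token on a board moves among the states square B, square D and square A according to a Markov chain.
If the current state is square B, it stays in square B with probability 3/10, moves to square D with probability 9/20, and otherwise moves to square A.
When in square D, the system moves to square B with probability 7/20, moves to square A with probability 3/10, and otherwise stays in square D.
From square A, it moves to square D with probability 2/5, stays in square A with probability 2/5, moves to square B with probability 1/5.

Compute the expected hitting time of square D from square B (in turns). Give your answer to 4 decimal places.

2.2973

Let t(s) be the expected number of turns to first reach square D from state s, with t(square D) = 0. Conditioning on the first turn:
t(square B) = 1 + 0.3·t(square B) + 0.25·t(square A)
t(square A) = 1 + 0.2·t(square B) + 0.4·t(square A)
Solving: t(square B) = 2.2973, t(square A) = 2.4324.
Expected turns from square B to square D: 2.2973.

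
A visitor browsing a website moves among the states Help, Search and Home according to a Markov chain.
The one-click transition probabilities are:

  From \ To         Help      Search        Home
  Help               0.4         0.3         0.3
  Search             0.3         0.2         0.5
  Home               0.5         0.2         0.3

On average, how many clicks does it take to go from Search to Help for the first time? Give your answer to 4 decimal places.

2.6087

Let t(s) be the expected number of clicks to first reach Help from state s, with t(Help) = 0. Conditioning on the first click:
t(Search) = 1 + 0.2·t(Search) + 0.5·t(Home)
t(Home) = 1 + 0.2·t(Search) + 0.3·t(Home)
Solving: t(Search) = 2.6087, t(Home) = 2.1739.
Expected clicks from Search to Help: 2.6087.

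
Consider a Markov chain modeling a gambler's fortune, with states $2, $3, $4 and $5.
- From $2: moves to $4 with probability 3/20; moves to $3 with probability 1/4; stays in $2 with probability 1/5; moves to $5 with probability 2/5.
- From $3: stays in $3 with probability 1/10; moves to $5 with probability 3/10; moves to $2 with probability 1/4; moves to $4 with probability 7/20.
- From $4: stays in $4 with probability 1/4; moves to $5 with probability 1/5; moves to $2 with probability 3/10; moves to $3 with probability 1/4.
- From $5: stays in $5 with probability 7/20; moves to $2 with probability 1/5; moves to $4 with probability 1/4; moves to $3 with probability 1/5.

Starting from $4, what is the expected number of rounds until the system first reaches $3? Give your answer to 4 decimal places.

4.2492

Let t(s) be the expected number of rounds to first reach $3 from state s, with t($3) = 0. Conditioning on the first round:
t($2) = 1 + 0.2·t($2) + 0.15·t($4) + 0.4·t($5)
t($4) = 1 + 0.3·t($2) + 0.25·t($4) + 0.2·t($5)
t($5) = 1 + 0.2·t($2) + 0.25·t($4) + 0.35·t($5)
Solving: t($2) = 4.2937, t($4) = 4.2492, t($5) = 4.4939.
Expected rounds from $4 to $3: 4.2492.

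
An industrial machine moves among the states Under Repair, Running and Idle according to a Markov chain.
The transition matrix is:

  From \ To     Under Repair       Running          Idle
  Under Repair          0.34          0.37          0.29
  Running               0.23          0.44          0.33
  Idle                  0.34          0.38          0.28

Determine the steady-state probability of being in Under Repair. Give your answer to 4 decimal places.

Let the stationary distribution be π with π = πP and π_1 + π_2 + π_3 = 1.
π_1 = 0.34·π_1 + 0.23·π_2 + 0.34·π_3
π_2 = 0.37·π_1 + 0.44·π_2 + 0.38·π_3
Solving with the normalization constraint gives π = (0.2959, 0.4011, 0.3030).
So the stationary probability of Under Repair is 0.2959.

0.2959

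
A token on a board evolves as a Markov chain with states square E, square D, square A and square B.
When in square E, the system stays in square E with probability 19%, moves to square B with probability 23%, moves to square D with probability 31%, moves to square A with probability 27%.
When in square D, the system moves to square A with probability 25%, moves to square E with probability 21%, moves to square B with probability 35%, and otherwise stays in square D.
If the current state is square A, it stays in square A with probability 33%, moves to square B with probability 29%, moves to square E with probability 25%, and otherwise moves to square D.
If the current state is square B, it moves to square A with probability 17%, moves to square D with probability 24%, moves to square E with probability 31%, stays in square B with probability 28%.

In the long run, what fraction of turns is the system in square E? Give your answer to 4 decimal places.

Let the stationary distribution be π with π = πP and π_1 + π_2 + π_3 + π_4 = 1.
π_1 = 0.19·π_1 + 0.21·π_2 + 0.25·π_3 + 0.31·π_4
π_2 = 0.31·π_1 + 0.19·π_2 + 0.13·π_3 + 0.24·π_4
π_3 = 0.27·π_1 + 0.25·π_2 + 0.33·π_3 + 0.17·π_4
Solving with the normalization constraint gives π = (0.2438, 0.2184, 0.2522, 0.2856).
So the stationary probability of square E is 0.2438.

0.2438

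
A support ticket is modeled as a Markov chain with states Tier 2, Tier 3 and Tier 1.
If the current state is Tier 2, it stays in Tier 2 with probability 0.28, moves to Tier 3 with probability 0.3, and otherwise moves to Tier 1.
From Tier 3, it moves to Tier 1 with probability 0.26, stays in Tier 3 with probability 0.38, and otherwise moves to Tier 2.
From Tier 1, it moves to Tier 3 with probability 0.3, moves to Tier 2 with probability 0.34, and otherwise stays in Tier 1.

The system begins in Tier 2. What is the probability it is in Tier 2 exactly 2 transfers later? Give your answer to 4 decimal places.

Sum over the intermediate state after 1 transfer:
P = P(Tier 2→Tier 2)·P(Tier 2→Tier 2) + P(Tier 2→Tier 3)·P(Tier 3→Tier 2) + P(Tier 2→Tier 1)·P(Tier 1→Tier 2)
  = 0.28×0.28 + 0.3×0.36 + 0.42×0.34
  = 0.0784 + 0.1080 + 0.1428 = 0.3292

0.3292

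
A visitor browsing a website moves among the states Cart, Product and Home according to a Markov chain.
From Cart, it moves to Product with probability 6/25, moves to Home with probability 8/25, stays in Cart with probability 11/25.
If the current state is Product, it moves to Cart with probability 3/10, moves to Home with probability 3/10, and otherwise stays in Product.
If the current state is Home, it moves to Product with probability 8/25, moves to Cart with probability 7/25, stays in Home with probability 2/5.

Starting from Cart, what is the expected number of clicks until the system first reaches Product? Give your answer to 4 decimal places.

3.7338

Let t(s) be the expected number of clicks to first reach Product from state s, with t(Product) = 0. Conditioning on the first click:
t(Cart) = 1 + 0.44·t(Cart) + 0.32·t(Home)
t(Home) = 1 + 0.28·t(Cart) + 0.4·t(Home)
Solving: t(Cart) = 3.7338, t(Home) = 3.4091.
Expected clicks from Cart to Product: 3.7338.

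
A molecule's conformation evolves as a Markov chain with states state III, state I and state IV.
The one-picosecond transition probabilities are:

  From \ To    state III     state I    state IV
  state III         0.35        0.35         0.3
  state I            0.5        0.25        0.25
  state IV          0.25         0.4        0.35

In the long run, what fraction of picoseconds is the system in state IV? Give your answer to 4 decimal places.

0.2983

Let the stationary distribution be π with π = πP and π_1 + π_2 + π_3 = 1.
π_1 = 0.35·π_1 + 0.5·π_2 + 0.25·π_3
π_2 = 0.35·π_1 + 0.25·π_2 + 0.4·π_3
Solving with the normalization constraint gives π = (0.3699, 0.3317, 0.2983).
So the stationary probability of state IV is 0.2983.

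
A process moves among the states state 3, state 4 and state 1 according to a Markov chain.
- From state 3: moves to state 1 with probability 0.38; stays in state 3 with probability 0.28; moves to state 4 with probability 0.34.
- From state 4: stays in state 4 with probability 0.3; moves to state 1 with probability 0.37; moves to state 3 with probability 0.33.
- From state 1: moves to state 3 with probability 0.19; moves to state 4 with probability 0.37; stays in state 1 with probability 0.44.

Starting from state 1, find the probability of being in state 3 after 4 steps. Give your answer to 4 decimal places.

Propagate the distribution vector 4 steps from state 1.
After 0 steps: (0.0000, 0.0000, 1.0000)
After 1 step: (0.1900, 0.3700, 0.4400)
After 2 steps: (0.2589, 0.3384, 0.4027)
After 3 steps: (0.2607, 0.3385, 0.4008)
After 4 steps: (0.2609, 0.3385, 0.4007)
P(in state 3 after 4 steps) = 0.2609

0.2609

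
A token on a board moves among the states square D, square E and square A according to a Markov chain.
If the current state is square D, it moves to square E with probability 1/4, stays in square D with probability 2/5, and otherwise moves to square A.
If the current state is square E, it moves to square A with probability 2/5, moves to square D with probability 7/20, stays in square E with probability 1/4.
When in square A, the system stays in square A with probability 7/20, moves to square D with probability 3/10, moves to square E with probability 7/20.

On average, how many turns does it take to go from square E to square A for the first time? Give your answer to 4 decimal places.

Let t(s) be the expected number of turns to first reach square A from state s, with t(square A) = 0. Conditioning on the first turn:
t(square D) = 1 + 0.4·t(square D) + 0.25·t(square E)
t(square E) = 1 + 0.35·t(square D) + 0.25·t(square E)
Solving: t(square D) = 2.7586, t(square E) = 2.6207.
Expected turns from square E to square A: 2.6207.

2.6207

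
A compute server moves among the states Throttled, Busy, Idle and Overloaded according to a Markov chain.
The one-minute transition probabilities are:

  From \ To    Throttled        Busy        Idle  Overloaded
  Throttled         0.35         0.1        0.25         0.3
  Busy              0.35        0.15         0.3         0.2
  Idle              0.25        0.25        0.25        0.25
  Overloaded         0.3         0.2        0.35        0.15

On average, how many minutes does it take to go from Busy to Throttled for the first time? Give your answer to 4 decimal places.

Let t(s) be the expected number of minutes to first reach Throttled from state s, with t(Throttled) = 0. Conditioning on the first minute:
t(Busy) = 1 + 0.15·t(Busy) + 0.3·t(Idle) + 0.2·t(Overloaded)
t(Idle) = 1 + 0.25·t(Busy) + 0.25·t(Idle) + 0.25·t(Overloaded)
t(Overloaded) = 1 + 0.2·t(Busy) + 0.35·t(Idle) + 0.15·t(Overloaded)
Solving: t(Busy) = 3.2234, t(Idle) = 3.5385, t(Overloaded) = 3.3919.
Expected minutes from Busy to Throttled: 3.2234.

3.2234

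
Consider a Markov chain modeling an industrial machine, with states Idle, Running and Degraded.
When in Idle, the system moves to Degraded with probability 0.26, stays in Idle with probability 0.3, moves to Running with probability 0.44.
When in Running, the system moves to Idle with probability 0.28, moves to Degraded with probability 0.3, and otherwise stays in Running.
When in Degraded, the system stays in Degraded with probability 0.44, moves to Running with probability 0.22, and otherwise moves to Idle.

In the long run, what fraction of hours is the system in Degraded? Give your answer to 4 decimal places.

0.3346

Let the stationary distribution be π with π = πP and π_1 + π_2 + π_3 = 1.
π_1 = 0.3·π_1 + 0.28·π_2 + 0.34·π_3
π_2 = 0.44·π_1 + 0.42·π_2 + 0.22·π_3
Solving with the normalization constraint gives π = (0.3062, 0.3592, 0.3346).
So the stationary probability of Degraded is 0.3346.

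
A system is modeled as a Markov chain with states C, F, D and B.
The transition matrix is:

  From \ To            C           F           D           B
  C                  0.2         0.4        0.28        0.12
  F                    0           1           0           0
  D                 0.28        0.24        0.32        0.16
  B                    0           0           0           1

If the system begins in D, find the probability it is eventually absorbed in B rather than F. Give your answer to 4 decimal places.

0.3471

Let h(s) be the probability of absorption at B starting from transient state s. Then h(B) = 1 and h(F) = 0. By first-step analysis:
h(C) = 0.2·h(C) + 0.4·0 + 0.28·h(D) + 0.12·1
h(D) = 0.28·h(C) + 0.24·0 + 0.32·h(D) + 0.16·1
Solving: h(C) = 0.2715, h(D) = 0.3471.
Starting from D, the probability is 0.3471.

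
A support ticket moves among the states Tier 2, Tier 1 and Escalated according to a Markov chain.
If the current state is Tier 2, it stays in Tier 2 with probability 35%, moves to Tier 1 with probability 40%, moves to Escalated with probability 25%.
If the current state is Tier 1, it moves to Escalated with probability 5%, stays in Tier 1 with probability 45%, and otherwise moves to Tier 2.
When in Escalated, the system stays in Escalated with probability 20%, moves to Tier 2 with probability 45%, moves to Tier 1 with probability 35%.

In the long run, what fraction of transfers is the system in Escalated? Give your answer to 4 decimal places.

0.1595

Let the stationary distribution be π with π = πP and π_1 + π_2 + π_3 = 1.
π_1 = 0.35·π_1 + 0.5·π_2 + 0.45·π_3
π_2 = 0.4·π_1 + 0.45·π_2 + 0.35·π_3
Solving with the normalization constraint gives π = (0.4278, 0.4127, 0.1595).
So the stationary probability of Escalated is 0.1595.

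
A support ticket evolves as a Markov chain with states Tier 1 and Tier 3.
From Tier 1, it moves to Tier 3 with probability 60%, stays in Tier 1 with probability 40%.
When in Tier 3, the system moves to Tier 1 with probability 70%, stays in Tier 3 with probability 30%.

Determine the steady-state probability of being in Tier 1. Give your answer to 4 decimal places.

Let the stationary distribution be π with π = πP and π_1 + π_2 = 1.
π_1 = 0.4·π_1 + 0.7·π_2
Solving with the normalization constraint gives π = (0.5385, 0.4615).
So the stationary probability of Tier 1 is 0.5385.

0.5385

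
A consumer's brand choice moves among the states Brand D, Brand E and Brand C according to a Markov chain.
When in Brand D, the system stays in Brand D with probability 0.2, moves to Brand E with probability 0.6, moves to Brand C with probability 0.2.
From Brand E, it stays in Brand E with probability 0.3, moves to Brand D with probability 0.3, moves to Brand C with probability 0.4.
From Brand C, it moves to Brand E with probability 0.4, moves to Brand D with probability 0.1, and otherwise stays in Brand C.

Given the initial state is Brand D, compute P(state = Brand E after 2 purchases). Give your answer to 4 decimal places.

Sum over the intermediate state after 1 purchase:
P = P(Brand D→Brand D)·P(Brand D→Brand E) + P(Brand D→Brand E)·P(Brand E→Brand E) + P(Brand D→Brand C)·P(Brand C→Brand E)
  = 0.2×0.6 + 0.6×0.3 + 0.2×0.4
  = 0.1200 + 0.1800 + 0.0800 = 0.3800

0.3800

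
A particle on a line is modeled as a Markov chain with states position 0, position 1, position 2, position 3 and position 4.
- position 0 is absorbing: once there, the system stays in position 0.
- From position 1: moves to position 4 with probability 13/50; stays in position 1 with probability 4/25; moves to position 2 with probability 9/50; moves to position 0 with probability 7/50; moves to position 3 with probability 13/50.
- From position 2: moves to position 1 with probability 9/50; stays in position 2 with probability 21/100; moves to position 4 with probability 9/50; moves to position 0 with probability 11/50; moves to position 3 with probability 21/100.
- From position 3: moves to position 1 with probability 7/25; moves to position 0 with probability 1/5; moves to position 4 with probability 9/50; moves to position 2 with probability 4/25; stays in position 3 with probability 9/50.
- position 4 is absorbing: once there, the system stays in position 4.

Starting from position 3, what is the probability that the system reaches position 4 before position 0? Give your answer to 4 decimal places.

0.5121

Let h(s) be the probability of absorption at position 4 starting from transient state s. Then h(position 4) = 1 and h(position 0) = 0. By first-step analysis:
h(position 1) = 0.14·0 + 0.16·h(position 1) + 0.18·h(position 2) + 0.26·h(position 3) + 0.26·1
h(position 2) = 0.22·0 + 0.18·h(position 1) + 0.21·h(position 2) + 0.21·h(position 3) + 0.18·1
h(position 3) = 0.2·0 + 0.28·h(position 1) + 0.16·h(position 2) + 0.18·h(position 3) + 0.18·1
Solving: h(position 1) = 0.5740, h(position 2) = 0.4948, h(position 3) = 0.5121.
Starting from position 3, the probability is 0.5121.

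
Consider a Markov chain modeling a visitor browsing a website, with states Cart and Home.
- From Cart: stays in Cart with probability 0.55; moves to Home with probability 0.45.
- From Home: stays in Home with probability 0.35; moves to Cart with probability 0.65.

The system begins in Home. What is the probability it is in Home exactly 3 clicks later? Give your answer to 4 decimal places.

0.4085

Propagate the distribution vector 3 clicks from Home.
After 0 clicks: (0.0000, 1.0000)
After 1 click: (0.6500, 0.3500)
After 2 clicks: (0.5850, 0.4150)
After 3 clicks: (0.5915, 0.4085)
P(in Home after 3 clicks) = 0.4085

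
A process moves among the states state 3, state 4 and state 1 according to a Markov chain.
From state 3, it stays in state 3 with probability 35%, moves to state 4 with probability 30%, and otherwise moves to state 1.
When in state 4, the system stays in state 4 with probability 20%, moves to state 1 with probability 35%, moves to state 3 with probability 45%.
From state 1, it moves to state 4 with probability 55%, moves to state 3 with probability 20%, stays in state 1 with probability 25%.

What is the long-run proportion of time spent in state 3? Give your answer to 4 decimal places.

0.3368

Let the stationary distribution be π with π = πP and π_1 + π_2 + π_3 = 1.
π_1 = 0.35·π_1 + 0.45·π_2 + 0.2·π_3
π_2 = 0.3·π_1 + 0.2·π_2 + 0.55·π_3
Solving with the normalization constraint gives π = (0.3368, 0.3450, 0.3182).
So the stationary probability of state 3 is 0.3368.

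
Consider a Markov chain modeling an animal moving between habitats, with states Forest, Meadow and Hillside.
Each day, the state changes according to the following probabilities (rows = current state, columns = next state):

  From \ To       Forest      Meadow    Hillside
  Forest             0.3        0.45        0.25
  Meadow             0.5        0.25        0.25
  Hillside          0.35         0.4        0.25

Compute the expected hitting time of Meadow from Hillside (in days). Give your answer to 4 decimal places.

2.4000

Let t(s) be the expected number of days to first reach Meadow from state s, with t(Meadow) = 0. Conditioning on the first day:
t(Forest) = 1 + 0.3·t(Forest) + 0.25·t(Hillside)
t(Hillside) = 1 + 0.35·t(Forest) + 0.25·t(Hillside)
Solving: t(Forest) = 2.2857, t(Hillside) = 2.4000.
Expected days from Hillside to Meadow: 2.4000.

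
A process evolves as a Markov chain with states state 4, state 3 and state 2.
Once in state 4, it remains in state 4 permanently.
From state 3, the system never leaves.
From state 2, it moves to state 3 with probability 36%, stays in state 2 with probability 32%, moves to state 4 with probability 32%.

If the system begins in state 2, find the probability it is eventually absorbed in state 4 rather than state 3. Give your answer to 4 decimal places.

0.4706

Let h(s) be the probability of absorption at state 4 starting from transient state s. Then h(state 4) = 1 and h(state 3) = 0. By first-step analysis:
h(state 2) = 0.32·1 + 0.36·0 + 0.32·h(state 2)
Solving: h(state 2) = 0.4706.
Starting from state 2, the probability is 0.4706.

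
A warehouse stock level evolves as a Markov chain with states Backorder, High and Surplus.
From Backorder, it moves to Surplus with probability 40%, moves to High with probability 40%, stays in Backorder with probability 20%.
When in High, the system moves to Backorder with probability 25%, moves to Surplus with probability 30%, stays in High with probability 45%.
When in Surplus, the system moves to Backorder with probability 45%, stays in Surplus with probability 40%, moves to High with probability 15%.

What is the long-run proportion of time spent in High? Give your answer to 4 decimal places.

0.3243

Let the stationary distribution be π with π = πP and π_1 + π_2 + π_3 = 1.
π_1 = 0.2·π_1 + 0.25·π_2 + 0.45·π_3
π_2 = 0.4·π_1 + 0.45·π_2 + 0.15·π_3
Solving with the normalization constraint gives π = (0.3081, 0.3243, 0.3676).
So the stationary probability of High is 0.3243.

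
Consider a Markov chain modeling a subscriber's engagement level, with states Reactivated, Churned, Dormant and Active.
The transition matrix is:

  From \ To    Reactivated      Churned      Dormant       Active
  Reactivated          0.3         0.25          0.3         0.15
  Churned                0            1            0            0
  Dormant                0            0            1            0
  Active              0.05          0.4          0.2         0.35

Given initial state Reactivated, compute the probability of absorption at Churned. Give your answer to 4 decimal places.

Let h(s) be the probability of absorption at Churned starting from transient state s. Then h(Churned) = 1 and h(Dormant) = 0. By first-step analysis:
h(Reactivated) = 0.3·h(Reactivated) + 0.25·1 + 0.3·0 + 0.15·h(Active)
h(Active) = 0.05·h(Reactivated) + 0.4·1 + 0.2·0 + 0.35·h(Active)
Solving: h(Reactivated) = 0.4972, h(Active) = 0.6536.
Starting from Reactivated, the probability is 0.4972.

0.4972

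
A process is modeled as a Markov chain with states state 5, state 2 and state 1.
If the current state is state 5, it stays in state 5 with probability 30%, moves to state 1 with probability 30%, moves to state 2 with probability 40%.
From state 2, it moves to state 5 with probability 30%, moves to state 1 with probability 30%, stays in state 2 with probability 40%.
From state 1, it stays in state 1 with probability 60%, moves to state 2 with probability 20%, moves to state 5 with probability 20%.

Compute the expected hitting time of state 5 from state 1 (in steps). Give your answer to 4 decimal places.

Let t(s) be the expected number of steps to first reach state 5 from state s, with t(state 5) = 0. Conditioning on the first step:
t(state 2) = 1 + 0.4·t(state 2) + 0.3·t(state 1)
t(state 1) = 1 + 0.2·t(state 2) + 0.6·t(state 1)
Solving: t(state 2) = 3.8889, t(state 1) = 4.4444.
Expected steps from state 1 to state 5: 4.4444.

4.4444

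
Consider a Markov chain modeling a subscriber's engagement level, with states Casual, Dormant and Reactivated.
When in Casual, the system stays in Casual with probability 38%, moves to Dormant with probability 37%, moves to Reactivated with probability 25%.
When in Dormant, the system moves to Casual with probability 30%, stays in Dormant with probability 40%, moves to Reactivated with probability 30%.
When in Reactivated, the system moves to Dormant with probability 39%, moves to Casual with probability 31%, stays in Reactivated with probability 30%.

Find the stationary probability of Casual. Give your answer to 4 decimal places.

0.3292

Let the stationary distribution be π with π = πP and π_1 + π_2 + π_3 = 1.
π_1 = 0.38·π_1 + 0.3·π_2 + 0.31·π_3
π_2 = 0.37·π_1 + 0.4·π_2 + 0.39·π_3
Solving with the normalization constraint gives π = (0.3292, 0.3873, 0.2835).
So the stationary probability of Casual is 0.3292.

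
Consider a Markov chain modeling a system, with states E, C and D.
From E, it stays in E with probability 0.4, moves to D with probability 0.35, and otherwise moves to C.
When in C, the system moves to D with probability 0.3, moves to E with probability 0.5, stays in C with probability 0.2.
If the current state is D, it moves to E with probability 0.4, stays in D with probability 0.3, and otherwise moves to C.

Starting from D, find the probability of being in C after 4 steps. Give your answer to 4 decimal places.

0.2534

Propagate the distribution vector 4 steps from D.
After 0 steps: (0.0000, 0.0000, 1.0000)
After 1 step: (0.4000, 0.3000, 0.3000)
After 2 steps: (0.4300, 0.2500, 0.3200)
After 3 steps: (0.4250, 0.2535, 0.3215)
After 4 steps: (0.4254, 0.2534, 0.3213)
P(in C after 4 steps) = 0.2534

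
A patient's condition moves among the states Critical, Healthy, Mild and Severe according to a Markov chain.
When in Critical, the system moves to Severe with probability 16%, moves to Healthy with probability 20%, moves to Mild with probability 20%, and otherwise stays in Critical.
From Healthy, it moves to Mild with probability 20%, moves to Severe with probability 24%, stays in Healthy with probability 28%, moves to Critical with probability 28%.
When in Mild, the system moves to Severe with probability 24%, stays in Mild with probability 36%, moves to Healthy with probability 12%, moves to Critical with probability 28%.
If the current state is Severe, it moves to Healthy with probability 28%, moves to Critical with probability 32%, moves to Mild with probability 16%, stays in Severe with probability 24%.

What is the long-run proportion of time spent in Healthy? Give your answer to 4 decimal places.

Let the stationary distribution be π with π = πP and π_1 + π_2 + π_3 + π_4 = 1.
π_1 = 0.44·π_1 + 0.28·π_2 + 0.28·π_3 + 0.32·π_4
π_2 = 0.2·π_1 + 0.28·π_2 + 0.12·π_3 + 0.28·π_4
π_3 = 0.2·π_1 + 0.2·π_2 + 0.36·π_3 + 0.16·π_4
Solving with the normalization constraint gives π = (0.3435, 0.2160, 0.2280, 0.2125).
So the stationary probability of Healthy is 0.2160.

0.2160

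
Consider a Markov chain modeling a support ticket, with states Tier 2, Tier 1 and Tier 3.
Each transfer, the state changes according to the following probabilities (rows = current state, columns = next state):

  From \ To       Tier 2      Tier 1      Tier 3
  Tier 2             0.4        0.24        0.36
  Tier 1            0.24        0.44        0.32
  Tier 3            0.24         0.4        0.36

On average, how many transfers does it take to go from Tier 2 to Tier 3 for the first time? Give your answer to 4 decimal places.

Let t(s) be the expected number of transfers to first reach Tier 3 from state s, with t(Tier 3) = 0. Conditioning on the first transfer:
t(Tier 2) = 1 + 0.4·t(Tier 2) + 0.24·t(Tier 1)
t(Tier 1) = 1 + 0.24·t(Tier 2) + 0.44·t(Tier 1)
Solving: t(Tier 2) = 2.8736, t(Tier 1) = 3.0172.
Expected transfers from Tier 2 to Tier 3: 2.8736.

2.8736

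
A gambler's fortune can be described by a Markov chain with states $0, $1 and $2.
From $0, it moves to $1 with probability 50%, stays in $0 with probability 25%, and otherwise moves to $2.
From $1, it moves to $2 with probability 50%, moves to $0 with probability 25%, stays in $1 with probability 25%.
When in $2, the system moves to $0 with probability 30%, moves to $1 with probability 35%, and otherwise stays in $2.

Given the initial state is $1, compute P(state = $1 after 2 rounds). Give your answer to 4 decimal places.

Sum over the intermediate state after 1 round:
P = P($1→$0)·P($0→$1) + P($1→$1)·P($1→$1) + P($1→$2)·P($2→$1)
  = 0.25×0.5 + 0.25×0.25 + 0.5×0.35
  = 0.1250 + 0.0625 + 0.1750 = 0.3625

0.3625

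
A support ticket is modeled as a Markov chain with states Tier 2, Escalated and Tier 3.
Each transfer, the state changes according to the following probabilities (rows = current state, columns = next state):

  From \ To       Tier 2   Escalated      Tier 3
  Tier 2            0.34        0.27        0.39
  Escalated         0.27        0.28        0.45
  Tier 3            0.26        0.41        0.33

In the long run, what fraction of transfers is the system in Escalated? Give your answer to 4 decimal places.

0.3274

Let the stationary distribution be π with π = πP and π_1 + π_2 + π_3 = 1.
π_1 = 0.34·π_1 + 0.27·π_2 + 0.26·π_3
π_2 = 0.27·π_1 + 0.28·π_2 + 0.41·π_3
Solving with the normalization constraint gives π = (0.2862, 0.3274, 0.3865).
So the stationary probability of Escalated is 0.3274.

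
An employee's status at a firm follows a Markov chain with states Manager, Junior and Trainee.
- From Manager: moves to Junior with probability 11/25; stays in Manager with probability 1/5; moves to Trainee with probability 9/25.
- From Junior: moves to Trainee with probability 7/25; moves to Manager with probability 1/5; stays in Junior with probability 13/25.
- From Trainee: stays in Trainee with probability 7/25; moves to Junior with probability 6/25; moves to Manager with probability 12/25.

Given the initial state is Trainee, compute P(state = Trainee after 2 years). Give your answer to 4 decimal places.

Sum over the intermediate state after 1 year:
P = P(Trainee→Manager)·P(Manager→Trainee) + P(Trainee→Junior)·P(Junior→Trainee) + P(Trainee→Trainee)·P(Trainee→Trainee)
  = 0.48×0.36 + 0.24×0.28 + 0.28×0.28
  = 0.1728 + 0.0672 + 0.0784 = 0.3184

0.3184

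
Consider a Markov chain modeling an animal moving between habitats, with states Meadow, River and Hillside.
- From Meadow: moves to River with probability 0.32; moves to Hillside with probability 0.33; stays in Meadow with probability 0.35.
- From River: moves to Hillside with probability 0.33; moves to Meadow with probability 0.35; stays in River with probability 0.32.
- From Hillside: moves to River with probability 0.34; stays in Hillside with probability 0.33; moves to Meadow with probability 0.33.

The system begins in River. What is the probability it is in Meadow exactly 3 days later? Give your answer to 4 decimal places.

Propagate the distribution vector 3 days from River.
After 0 days: (0.0000, 1.0000, 0.0000)
After 1 day: (0.3500, 0.3200, 0.3300)
After 2 days: (0.3434, 0.3266, 0.3300)
After 3 days: (0.3434, 0.3266, 0.3300)
P(in Meadow after 3 days) = 0.3434

0.3434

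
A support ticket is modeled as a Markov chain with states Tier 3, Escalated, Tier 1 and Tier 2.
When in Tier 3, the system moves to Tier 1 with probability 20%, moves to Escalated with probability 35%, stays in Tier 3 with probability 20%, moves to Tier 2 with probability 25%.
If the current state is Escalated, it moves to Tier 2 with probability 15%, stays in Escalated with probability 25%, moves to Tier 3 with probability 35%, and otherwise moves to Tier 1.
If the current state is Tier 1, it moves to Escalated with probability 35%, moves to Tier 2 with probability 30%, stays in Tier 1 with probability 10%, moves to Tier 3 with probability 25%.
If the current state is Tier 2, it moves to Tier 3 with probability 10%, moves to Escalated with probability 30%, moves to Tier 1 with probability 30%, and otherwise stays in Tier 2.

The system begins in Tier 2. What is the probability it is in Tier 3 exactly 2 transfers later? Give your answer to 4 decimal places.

0.2300

Propagate the distribution vector 2 transfers from Tier 2.
After 0 transfers: (0.0000, 0.0000, 0.0000, 1.0000)
After 1 transfer: (0.1000, 0.3000, 0.3000, 0.3000)
After 2 transfers: (0.2300, 0.3050, 0.2150, 0.2500)
P(in Tier 3 after 2 transfers) = 0.2300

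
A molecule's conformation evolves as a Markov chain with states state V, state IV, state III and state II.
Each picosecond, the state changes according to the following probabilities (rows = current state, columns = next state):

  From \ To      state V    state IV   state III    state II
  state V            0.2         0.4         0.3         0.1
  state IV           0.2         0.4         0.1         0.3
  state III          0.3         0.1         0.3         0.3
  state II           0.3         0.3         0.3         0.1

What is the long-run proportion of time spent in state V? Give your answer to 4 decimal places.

0.2448

Let the stationary distribution be π with π = πP and π_1 + π_2 + π_3 + π_4 = 1.
π_1 = 0.2·π_1 + 0.2·π_2 + 0.3·π_3 + 0.3·π_4
π_2 = 0.4·π_1 + 0.4·π_2 + 0.1·π_3 + 0.3·π_4
π_3 = 0.3·π_1 + 0.1·π_2 + 0.3·π_3 + 0.3·π_4
Solving with the normalization constraint gives π = (0.2448, 0.3075, 0.2385, 0.2092).
So the stationary probability of state V is 0.2448.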